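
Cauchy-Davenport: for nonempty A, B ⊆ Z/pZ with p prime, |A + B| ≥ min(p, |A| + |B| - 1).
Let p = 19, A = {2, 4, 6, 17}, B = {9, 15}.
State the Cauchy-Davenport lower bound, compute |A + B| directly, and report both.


Cauchy-Davenport: |A + B| ≥ min(p, |A| + |B| - 1) for A, B nonempty in Z/pZ.
|A| = 4, |B| = 2, p = 19.
CD lower bound = min(19, 4 + 2 - 1) = min(19, 5) = 5.
Compute A + B mod 19 directly:
a = 2: 2+9=11, 2+15=17
a = 4: 4+9=13, 4+15=0
a = 6: 6+9=15, 6+15=2
a = 17: 17+9=7, 17+15=13
A + B = {0, 2, 7, 11, 13, 15, 17}, so |A + B| = 7.
Verify: 7 ≥ 5? Yes ✓.

CD lower bound = 5, actual |A + B| = 7.


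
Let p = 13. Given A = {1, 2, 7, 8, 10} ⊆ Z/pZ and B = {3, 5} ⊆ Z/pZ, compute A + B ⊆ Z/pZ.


Work in Z/13Z: reduce every sum a + b modulo 13.
Enumerate all 10 pairs:
a = 1: 1+3=4, 1+5=6
a = 2: 2+3=5, 2+5=7
a = 7: 7+3=10, 7+5=12
a = 8: 8+3=11, 8+5=0
a = 10: 10+3=0, 10+5=2
Distinct residues collected: {0, 2, 4, 5, 6, 7, 10, 11, 12}
|A + B| = 9 (out of 13 total residues).

A + B = {0, 2, 4, 5, 6, 7, 10, 11, 12}


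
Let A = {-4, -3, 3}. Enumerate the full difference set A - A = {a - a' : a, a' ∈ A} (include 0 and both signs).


A - A = {a - a' : a, a' ∈ A}.
Compute a - a' for each ordered pair (a, a'):
a = -4: -4--4=0, -4--3=-1, -4-3=-7
a = -3: -3--4=1, -3--3=0, -3-3=-6
a = 3: 3--4=7, 3--3=6, 3-3=0
Collecting distinct values (and noting 0 appears from a-a):
A - A = {-7, -6, -1, 0, 1, 6, 7}
|A - A| = 7

A - A = {-7, -6, -1, 0, 1, 6, 7}


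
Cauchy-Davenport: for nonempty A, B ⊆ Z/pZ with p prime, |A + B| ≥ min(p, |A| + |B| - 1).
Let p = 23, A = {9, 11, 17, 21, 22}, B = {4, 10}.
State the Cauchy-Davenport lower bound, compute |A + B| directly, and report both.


Cauchy-Davenport: |A + B| ≥ min(p, |A| + |B| - 1) for A, B nonempty in Z/pZ.
|A| = 5, |B| = 2, p = 23.
CD lower bound = min(23, 5 + 2 - 1) = min(23, 6) = 6.
Compute A + B mod 23 directly:
a = 9: 9+4=13, 9+10=19
a = 11: 11+4=15, 11+10=21
a = 17: 17+4=21, 17+10=4
a = 21: 21+4=2, 21+10=8
a = 22: 22+4=3, 22+10=9
A + B = {2, 3, 4, 8, 9, 13, 15, 19, 21}, so |A + B| = 9.
Verify: 9 ≥ 6? Yes ✓.

CD lower bound = 6, actual |A + B| = 9.


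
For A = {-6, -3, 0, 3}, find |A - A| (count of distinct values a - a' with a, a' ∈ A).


A - A = {a - a' : a, a' ∈ A}; |A| = 4.
Bounds: 2|A|-1 ≤ |A - A| ≤ |A|² - |A| + 1, i.e. 7 ≤ |A - A| ≤ 13.
Note: 0 ∈ A - A always (from a - a). The set is symmetric: if d ∈ A - A then -d ∈ A - A.
Enumerate nonzero differences d = a - a' with a > a' (then include -d):
Positive differences: {3, 6, 9}
Full difference set: {0} ∪ (positive diffs) ∪ (negative diffs).
|A - A| = 1 + 2·3 = 7 (matches direct enumeration: 7).

|A - A| = 7


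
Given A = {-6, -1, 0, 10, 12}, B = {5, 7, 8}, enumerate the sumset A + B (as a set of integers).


A + B = {a + b : a ∈ A, b ∈ B}.
Enumerate all |A|·|B| = 5·3 = 15 pairs (a, b) and collect distinct sums.
a = -6: -6+5=-1, -6+7=1, -6+8=2
a = -1: -1+5=4, -1+7=6, -1+8=7
a = 0: 0+5=5, 0+7=7, 0+8=8
a = 10: 10+5=15, 10+7=17, 10+8=18
a = 12: 12+5=17, 12+7=19, 12+8=20
Collecting distinct sums: A + B = {-1, 1, 2, 4, 5, 6, 7, 8, 15, 17, 18, 19, 20}
|A + B| = 13

A + B = {-1, 1, 2, 4, 5, 6, 7, 8, 15, 17, 18, 19, 20}


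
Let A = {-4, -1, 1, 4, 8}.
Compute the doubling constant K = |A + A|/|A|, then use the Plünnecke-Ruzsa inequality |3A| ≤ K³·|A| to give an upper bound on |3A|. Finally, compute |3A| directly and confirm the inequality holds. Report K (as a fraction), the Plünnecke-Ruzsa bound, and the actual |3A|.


|A| = 5.
Step 1: Compute A + A by enumerating all 25 pairs.
A + A = {-8, -5, -3, -2, 0, 2, 3, 4, 5, 7, 8, 9, 12, 16}, so |A + A| = 14.
Step 2: Doubling constant K = |A + A|/|A| = 14/5 = 14/5 ≈ 2.8000.
Step 3: Plünnecke-Ruzsa gives |3A| ≤ K³·|A| = (2.8000)³ · 5 ≈ 109.7600.
Step 4: Compute 3A = A + A + A directly by enumerating all triples (a,b,c) ∈ A³; |3A| = 27.
Step 5: Check 27 ≤ 109.7600? Yes ✓.

K = 14/5, Plünnecke-Ruzsa bound K³|A| ≈ 109.7600, |3A| = 27, inequality holds.


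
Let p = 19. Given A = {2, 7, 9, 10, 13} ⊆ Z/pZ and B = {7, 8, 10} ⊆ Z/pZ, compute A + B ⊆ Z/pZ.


Work in Z/19Z: reduce every sum a + b modulo 19.
Enumerate all 15 pairs:
a = 2: 2+7=9, 2+8=10, 2+10=12
a = 7: 7+7=14, 7+8=15, 7+10=17
a = 9: 9+7=16, 9+8=17, 9+10=0
a = 10: 10+7=17, 10+8=18, 10+10=1
a = 13: 13+7=1, 13+8=2, 13+10=4
Distinct residues collected: {0, 1, 2, 4, 9, 10, 12, 14, 15, 16, 17, 18}
|A + B| = 12 (out of 19 total residues).

A + B = {0, 1, 2, 4, 9, 10, 12, 14, 15, 16, 17, 18}


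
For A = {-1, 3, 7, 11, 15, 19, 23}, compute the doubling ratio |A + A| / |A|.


|A| = 7.
Compute A + A by enumerating all 49 pairs.
A + A = {-2, 2, 6, 10, 14, 18, 22, 26, 30, 34, 38, 42, 46}, so |A + A| = 13.
K = |A + A| / |A| = 13/7 (already in lowest terms) ≈ 1.8571.
Reference: AP of size 7 gives K = 13/7 ≈ 1.8571; a fully generic set of size 7 gives K ≈ 4.0000.

|A| = 7, |A + A| = 13, K = 13/7.


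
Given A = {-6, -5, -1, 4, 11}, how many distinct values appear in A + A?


A + A = {a + a' : a, a' ∈ A}; |A| = 5.
General bounds: 2|A| - 1 ≤ |A + A| ≤ |A|(|A|+1)/2, i.e. 9 ≤ |A + A| ≤ 15.
Lower bound 2|A|-1 is attained iff A is an arithmetic progression.
Enumerate sums a + a' for a ≤ a' (symmetric, so this suffices):
a = -6: -6+-6=-12, -6+-5=-11, -6+-1=-7, -6+4=-2, -6+11=5
a = -5: -5+-5=-10, -5+-1=-6, -5+4=-1, -5+11=6
a = -1: -1+-1=-2, -1+4=3, -1+11=10
a = 4: 4+4=8, 4+11=15
a = 11: 11+11=22
Distinct sums: {-12, -11, -10, -7, -6, -2, -1, 3, 5, 6, 8, 10, 15, 22}
|A + A| = 14

|A + A| = 14


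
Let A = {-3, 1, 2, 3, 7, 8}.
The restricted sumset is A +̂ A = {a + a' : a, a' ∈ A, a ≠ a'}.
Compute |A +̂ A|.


Restricted sumset: A +̂ A = {a + a' : a ∈ A, a' ∈ A, a ≠ a'}.
Equivalently, take A + A and drop any sum 2a that is achievable ONLY as a + a for a ∈ A (i.e. sums representable only with equal summands).
Enumerate pairs (a, a') with a < a' (symmetric, so each unordered pair gives one sum; this covers all a ≠ a'):
  -3 + 1 = -2
  -3 + 2 = -1
  -3 + 3 = 0
  -3 + 7 = 4
  -3 + 8 = 5
  1 + 2 = 3
  1 + 3 = 4
  1 + 7 = 8
  1 + 8 = 9
  2 + 3 = 5
  2 + 7 = 9
  2 + 8 = 10
  3 + 7 = 10
  3 + 8 = 11
  7 + 8 = 15
Collected distinct sums: {-2, -1, 0, 3, 4, 5, 8, 9, 10, 11, 15}
|A +̂ A| = 11
(Reference bound: |A +̂ A| ≥ 2|A| - 3 for |A| ≥ 2, with |A| = 6 giving ≥ 9.)

|A +̂ A| = 11


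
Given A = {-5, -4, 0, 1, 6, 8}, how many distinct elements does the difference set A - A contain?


A - A = {a - a' : a, a' ∈ A}; |A| = 6.
Bounds: 2|A|-1 ≤ |A - A| ≤ |A|² - |A| + 1, i.e. 11 ≤ |A - A| ≤ 31.
Note: 0 ∈ A - A always (from a - a). The set is symmetric: if d ∈ A - A then -d ∈ A - A.
Enumerate nonzero differences d = a - a' with a > a' (then include -d):
Positive differences: {1, 2, 4, 5, 6, 7, 8, 10, 11, 12, 13}
Full difference set: {0} ∪ (positive diffs) ∪ (negative diffs).
|A - A| = 1 + 2·11 = 23 (matches direct enumeration: 23).

|A - A| = 23


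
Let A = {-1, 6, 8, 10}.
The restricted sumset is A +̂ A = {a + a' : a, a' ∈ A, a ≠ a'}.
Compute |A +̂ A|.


Restricted sumset: A +̂ A = {a + a' : a ∈ A, a' ∈ A, a ≠ a'}.
Equivalently, take A + A and drop any sum 2a that is achievable ONLY as a + a for a ∈ A (i.e. sums representable only with equal summands).
Enumerate pairs (a, a') with a < a' (symmetric, so each unordered pair gives one sum; this covers all a ≠ a'):
  -1 + 6 = 5
  -1 + 8 = 7
  -1 + 10 = 9
  6 + 8 = 14
  6 + 10 = 16
  8 + 10 = 18
Collected distinct sums: {5, 7, 9, 14, 16, 18}
|A +̂ A| = 6
(Reference bound: |A +̂ A| ≥ 2|A| - 3 for |A| ≥ 2, with |A| = 4 giving ≥ 5.)

|A +̂ A| = 6


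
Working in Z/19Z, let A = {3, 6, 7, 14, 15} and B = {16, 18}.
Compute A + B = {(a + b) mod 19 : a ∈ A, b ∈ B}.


Work in Z/19Z: reduce every sum a + b modulo 19.
Enumerate all 10 pairs:
a = 3: 3+16=0, 3+18=2
a = 6: 6+16=3, 6+18=5
a = 7: 7+16=4, 7+18=6
a = 14: 14+16=11, 14+18=13
a = 15: 15+16=12, 15+18=14
Distinct residues collected: {0, 2, 3, 4, 5, 6, 11, 12, 13, 14}
|A + B| = 10 (out of 19 total residues).

A + B = {0, 2, 3, 4, 5, 6, 11, 12, 13, 14}


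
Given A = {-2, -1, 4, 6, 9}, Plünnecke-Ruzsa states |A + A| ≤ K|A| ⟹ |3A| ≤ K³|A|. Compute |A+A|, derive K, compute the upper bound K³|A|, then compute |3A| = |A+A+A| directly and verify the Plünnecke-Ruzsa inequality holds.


|A| = 5.
Step 1: Compute A + A by enumerating all 25 pairs.
A + A = {-4, -3, -2, 2, 3, 4, 5, 7, 8, 10, 12, 13, 15, 18}, so |A + A| = 14.
Step 2: Doubling constant K = |A + A|/|A| = 14/5 = 14/5 ≈ 2.8000.
Step 3: Plünnecke-Ruzsa gives |3A| ≤ K³·|A| = (2.8000)³ · 5 ≈ 109.7600.
Step 4: Compute 3A = A + A + A directly by enumerating all triples (a,b,c) ∈ A³; |3A| = 27.
Step 5: Check 27 ≤ 109.7600? Yes ✓.

K = 14/5, Plünnecke-Ruzsa bound K³|A| ≈ 109.7600, |3A| = 27, inequality holds.


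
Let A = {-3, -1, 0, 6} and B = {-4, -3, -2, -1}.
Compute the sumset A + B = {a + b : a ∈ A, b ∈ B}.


A + B = {a + b : a ∈ A, b ∈ B}.
Enumerate all |A|·|B| = 4·4 = 16 pairs (a, b) and collect distinct sums.
a = -3: -3+-4=-7, -3+-3=-6, -3+-2=-5, -3+-1=-4
a = -1: -1+-4=-5, -1+-3=-4, -1+-2=-3, -1+-1=-2
a = 0: 0+-4=-4, 0+-3=-3, 0+-2=-2, 0+-1=-1
a = 6: 6+-4=2, 6+-3=3, 6+-2=4, 6+-1=5
Collecting distinct sums: A + B = {-7, -6, -5, -4, -3, -2, -1, 2, 3, 4, 5}
|A + B| = 11

A + B = {-7, -6, -5, -4, -3, -2, -1, 2, 3, 4, 5}


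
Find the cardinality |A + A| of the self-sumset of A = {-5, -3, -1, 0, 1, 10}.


A + A = {a + a' : a, a' ∈ A}; |A| = 6.
General bounds: 2|A| - 1 ≤ |A + A| ≤ |A|(|A|+1)/2, i.e. 11 ≤ |A + A| ≤ 21.
Lower bound 2|A|-1 is attained iff A is an arithmetic progression.
Enumerate sums a + a' for a ≤ a' (symmetric, so this suffices):
a = -5: -5+-5=-10, -5+-3=-8, -5+-1=-6, -5+0=-5, -5+1=-4, -5+10=5
a = -3: -3+-3=-6, -3+-1=-4, -3+0=-3, -3+1=-2, -3+10=7
a = -1: -1+-1=-2, -1+0=-1, -1+1=0, -1+10=9
a = 0: 0+0=0, 0+1=1, 0+10=10
a = 1: 1+1=2, 1+10=11
a = 10: 10+10=20
Distinct sums: {-10, -8, -6, -5, -4, -3, -2, -1, 0, 1, 2, 5, 7, 9, 10, 11, 20}
|A + A| = 17

|A + A| = 17


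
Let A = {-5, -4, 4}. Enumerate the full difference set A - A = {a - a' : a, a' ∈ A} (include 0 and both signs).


A - A = {a - a' : a, a' ∈ A}.
Compute a - a' for each ordered pair (a, a'):
a = -5: -5--5=0, -5--4=-1, -5-4=-9
a = -4: -4--5=1, -4--4=0, -4-4=-8
a = 4: 4--5=9, 4--4=8, 4-4=0
Collecting distinct values (and noting 0 appears from a-a):
A - A = {-9, -8, -1, 0, 1, 8, 9}
|A - A| = 7

A - A = {-9, -8, -1, 0, 1, 8, 9}


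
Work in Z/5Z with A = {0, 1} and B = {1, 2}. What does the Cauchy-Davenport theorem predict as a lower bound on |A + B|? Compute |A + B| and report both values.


Cauchy-Davenport: |A + B| ≥ min(p, |A| + |B| - 1) for A, B nonempty in Z/pZ.
|A| = 2, |B| = 2, p = 5.
CD lower bound = min(5, 2 + 2 - 1) = min(5, 3) = 3.
Compute A + B mod 5 directly:
a = 0: 0+1=1, 0+2=2
a = 1: 1+1=2, 1+2=3
A + B = {1, 2, 3}, so |A + B| = 3.
Verify: 3 ≥ 3? Yes ✓.

CD lower bound = 3, actual |A + B| = 3.


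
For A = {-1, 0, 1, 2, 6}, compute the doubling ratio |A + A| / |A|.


|A| = 5.
Compute A + A by enumerating all 25 pairs.
A + A = {-2, -1, 0, 1, 2, 3, 4, 5, 6, 7, 8, 12}, so |A + A| = 12.
K = |A + A| / |A| = 12/5 (already in lowest terms) ≈ 2.4000.
Reference: AP of size 5 gives K = 9/5 ≈ 1.8000; a fully generic set of size 5 gives K ≈ 3.0000.

|A| = 5, |A + A| = 12, K = 12/5.


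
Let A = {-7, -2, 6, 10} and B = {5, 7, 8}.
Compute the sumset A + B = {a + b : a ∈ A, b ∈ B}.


A + B = {a + b : a ∈ A, b ∈ B}.
Enumerate all |A|·|B| = 4·3 = 12 pairs (a, b) and collect distinct sums.
a = -7: -7+5=-2, -7+7=0, -7+8=1
a = -2: -2+5=3, -2+7=5, -2+8=6
a = 6: 6+5=11, 6+7=13, 6+8=14
a = 10: 10+5=15, 10+7=17, 10+8=18
Collecting distinct sums: A + B = {-2, 0, 1, 3, 5, 6, 11, 13, 14, 15, 17, 18}
|A + B| = 12

A + B = {-2, 0, 1, 3, 5, 6, 11, 13, 14, 15, 17, 18}


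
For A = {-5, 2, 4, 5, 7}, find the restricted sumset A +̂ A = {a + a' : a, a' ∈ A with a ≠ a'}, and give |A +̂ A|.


Restricted sumset: A +̂ A = {a + a' : a ∈ A, a' ∈ A, a ≠ a'}.
Equivalently, take A + A and drop any sum 2a that is achievable ONLY as a + a for a ∈ A (i.e. sums representable only with equal summands).
Enumerate pairs (a, a') with a < a' (symmetric, so each unordered pair gives one sum; this covers all a ≠ a'):
  -5 + 2 = -3
  -5 + 4 = -1
  -5 + 5 = 0
  -5 + 7 = 2
  2 + 4 = 6
  2 + 5 = 7
  2 + 7 = 9
  4 + 5 = 9
  4 + 7 = 11
  5 + 7 = 12
Collected distinct sums: {-3, -1, 0, 2, 6, 7, 9, 11, 12}
|A +̂ A| = 9
(Reference bound: |A +̂ A| ≥ 2|A| - 3 for |A| ≥ 2, with |A| = 5 giving ≥ 7.)

|A +̂ A| = 9


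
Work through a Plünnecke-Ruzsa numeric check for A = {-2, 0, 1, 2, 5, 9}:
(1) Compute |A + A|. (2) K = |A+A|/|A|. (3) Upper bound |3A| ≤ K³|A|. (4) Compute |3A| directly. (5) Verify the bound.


|A| = 6.
Step 1: Compute A + A by enumerating all 36 pairs.
A + A = {-4, -2, -1, 0, 1, 2, 3, 4, 5, 6, 7, 9, 10, 11, 14, 18}, so |A + A| = 16.
Step 2: Doubling constant K = |A + A|/|A| = 16/6 = 16/6 ≈ 2.6667.
Step 3: Plünnecke-Ruzsa gives |3A| ≤ K³·|A| = (2.6667)³ · 6 ≈ 113.7778.
Step 4: Compute 3A = A + A + A directly by enumerating all triples (a,b,c) ∈ A³; |3A| = 27.
Step 5: Check 27 ≤ 113.7778? Yes ✓.

K = 16/6, Plünnecke-Ruzsa bound K³|A| ≈ 113.7778, |3A| = 27, inequality holds.


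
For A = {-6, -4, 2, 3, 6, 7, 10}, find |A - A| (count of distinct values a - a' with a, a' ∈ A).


A - A = {a - a' : a, a' ∈ A}; |A| = 7.
Bounds: 2|A|-1 ≤ |A - A| ≤ |A|² - |A| + 1, i.e. 13 ≤ |A - A| ≤ 43.
Note: 0 ∈ A - A always (from a - a). The set is symmetric: if d ∈ A - A then -d ∈ A - A.
Enumerate nonzero differences d = a - a' with a > a' (then include -d):
Positive differences: {1, 2, 3, 4, 5, 6, 7, 8, 9, 10, 11, 12, 13, 14, 16}
Full difference set: {0} ∪ (positive diffs) ∪ (negative diffs).
|A - A| = 1 + 2·15 = 31 (matches direct enumeration: 31).

|A - A| = 31


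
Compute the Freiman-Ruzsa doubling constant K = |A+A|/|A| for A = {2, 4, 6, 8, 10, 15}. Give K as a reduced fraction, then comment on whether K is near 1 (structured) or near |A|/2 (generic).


|A| = 6.
Compute A + A by enumerating all 36 pairs.
A + A = {4, 6, 8, 10, 12, 14, 16, 17, 18, 19, 20, 21, 23, 25, 30}, so |A + A| = 15.
K = |A + A| / |A| = 15/6 = 5/2 ≈ 2.5000.
Reference: AP of size 6 gives K = 11/6 ≈ 1.8333; a fully generic set of size 6 gives K ≈ 3.5000.

|A| = 6, |A + A| = 15, K = 15/6 = 5/2.


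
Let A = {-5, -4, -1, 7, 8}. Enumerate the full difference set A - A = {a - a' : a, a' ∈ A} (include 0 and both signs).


A - A = {a - a' : a, a' ∈ A}.
Compute a - a' for each ordered pair (a, a'):
a = -5: -5--5=0, -5--4=-1, -5--1=-4, -5-7=-12, -5-8=-13
a = -4: -4--5=1, -4--4=0, -4--1=-3, -4-7=-11, -4-8=-12
a = -1: -1--5=4, -1--4=3, -1--1=0, -1-7=-8, -1-8=-9
a = 7: 7--5=12, 7--4=11, 7--1=8, 7-7=0, 7-8=-1
a = 8: 8--5=13, 8--4=12, 8--1=9, 8-7=1, 8-8=0
Collecting distinct values (and noting 0 appears from a-a):
A - A = {-13, -12, -11, -9, -8, -4, -3, -1, 0, 1, 3, 4, 8, 9, 11, 12, 13}
|A - A| = 17

A - A = {-13, -12, -11, -9, -8, -4, -3, -1, 0, 1, 3, 4, 8, 9, 11, 12, 13}


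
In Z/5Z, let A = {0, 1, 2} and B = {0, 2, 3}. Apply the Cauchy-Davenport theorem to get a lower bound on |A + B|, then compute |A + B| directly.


Cauchy-Davenport: |A + B| ≥ min(p, |A| + |B| - 1) for A, B nonempty in Z/pZ.
|A| = 3, |B| = 3, p = 5.
CD lower bound = min(5, 3 + 3 - 1) = min(5, 5) = 5.
Compute A + B mod 5 directly:
a = 0: 0+0=0, 0+2=2, 0+3=3
a = 1: 1+0=1, 1+2=3, 1+3=4
a = 2: 2+0=2, 2+2=4, 2+3=0
A + B = {0, 1, 2, 3, 4}, so |A + B| = 5.
Verify: 5 ≥ 5? Yes ✓.

CD lower bound = 5, actual |A + B| = 5.


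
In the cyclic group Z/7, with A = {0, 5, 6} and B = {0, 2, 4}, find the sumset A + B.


Work in Z/7Z: reduce every sum a + b modulo 7.
Enumerate all 9 pairs:
a = 0: 0+0=0, 0+2=2, 0+4=4
a = 5: 5+0=5, 5+2=0, 5+4=2
a = 6: 6+0=6, 6+2=1, 6+4=3
Distinct residues collected: {0, 1, 2, 3, 4, 5, 6}
|A + B| = 7 (out of 7 total residues).

A + B = {0, 1, 2, 3, 4, 5, 6}


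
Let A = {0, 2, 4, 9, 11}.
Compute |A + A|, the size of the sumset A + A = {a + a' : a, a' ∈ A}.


A + A = {a + a' : a, a' ∈ A}; |A| = 5.
General bounds: 2|A| - 1 ≤ |A + A| ≤ |A|(|A|+1)/2, i.e. 9 ≤ |A + A| ≤ 15.
Lower bound 2|A|-1 is attained iff A is an arithmetic progression.
Enumerate sums a + a' for a ≤ a' (symmetric, so this suffices):
a = 0: 0+0=0, 0+2=2, 0+4=4, 0+9=9, 0+11=11
a = 2: 2+2=4, 2+4=6, 2+9=11, 2+11=13
a = 4: 4+4=8, 4+9=13, 4+11=15
a = 9: 9+9=18, 9+11=20
a = 11: 11+11=22
Distinct sums: {0, 2, 4, 6, 8, 9, 11, 13, 15, 18, 20, 22}
|A + A| = 12

|A + A| = 12


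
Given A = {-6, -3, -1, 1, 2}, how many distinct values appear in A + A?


A + A = {a + a' : a, a' ∈ A}; |A| = 5.
General bounds: 2|A| - 1 ≤ |A + A| ≤ |A|(|A|+1)/2, i.e. 9 ≤ |A + A| ≤ 15.
Lower bound 2|A|-1 is attained iff A is an arithmetic progression.
Enumerate sums a + a' for a ≤ a' (symmetric, so this suffices):
a = -6: -6+-6=-12, -6+-3=-9, -6+-1=-7, -6+1=-5, -6+2=-4
a = -3: -3+-3=-6, -3+-1=-4, -3+1=-2, -3+2=-1
a = -1: -1+-1=-2, -1+1=0, -1+2=1
a = 1: 1+1=2, 1+2=3
a = 2: 2+2=4
Distinct sums: {-12, -9, -7, -6, -5, -4, -2, -1, 0, 1, 2, 3, 4}
|A + A| = 13

|A + A| = 13


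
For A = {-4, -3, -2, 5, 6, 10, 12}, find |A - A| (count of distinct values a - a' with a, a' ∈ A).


A - A = {a - a' : a, a' ∈ A}; |A| = 7.
Bounds: 2|A|-1 ≤ |A - A| ≤ |A|² - |A| + 1, i.e. 13 ≤ |A - A| ≤ 43.
Note: 0 ∈ A - A always (from a - a). The set is symmetric: if d ∈ A - A then -d ∈ A - A.
Enumerate nonzero differences d = a - a' with a > a' (then include -d):
Positive differences: {1, 2, 4, 5, 6, 7, 8, 9, 10, 12, 13, 14, 15, 16}
Full difference set: {0} ∪ (positive diffs) ∪ (negative diffs).
|A - A| = 1 + 2·14 = 29 (matches direct enumeration: 29).

|A - A| = 29


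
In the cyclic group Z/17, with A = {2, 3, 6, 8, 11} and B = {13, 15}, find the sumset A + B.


Work in Z/17Z: reduce every sum a + b modulo 17.
Enumerate all 10 pairs:
a = 2: 2+13=15, 2+15=0
a = 3: 3+13=16, 3+15=1
a = 6: 6+13=2, 6+15=4
a = 8: 8+13=4, 8+15=6
a = 11: 11+13=7, 11+15=9
Distinct residues collected: {0, 1, 2, 4, 6, 7, 9, 15, 16}
|A + B| = 9 (out of 17 total residues).

A + B = {0, 1, 2, 4, 6, 7, 9, 15, 16}


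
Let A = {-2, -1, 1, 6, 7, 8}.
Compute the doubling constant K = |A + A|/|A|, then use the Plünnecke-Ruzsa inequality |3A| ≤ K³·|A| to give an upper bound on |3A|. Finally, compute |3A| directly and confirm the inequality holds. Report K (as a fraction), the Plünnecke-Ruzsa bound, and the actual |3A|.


|A| = 6.
Step 1: Compute A + A by enumerating all 36 pairs.
A + A = {-4, -3, -2, -1, 0, 2, 4, 5, 6, 7, 8, 9, 12, 13, 14, 15, 16}, so |A + A| = 17.
Step 2: Doubling constant K = |A + A|/|A| = 17/6 = 17/6 ≈ 2.8333.
Step 3: Plünnecke-Ruzsa gives |3A| ≤ K³·|A| = (2.8333)³ · 6 ≈ 136.4722.
Step 4: Compute 3A = A + A + A directly by enumerating all triples (a,b,c) ∈ A³; |3A| = 31.
Step 5: Check 31 ≤ 136.4722? Yes ✓.

K = 17/6, Plünnecke-Ruzsa bound K³|A| ≈ 136.4722, |3A| = 31, inequality holds.


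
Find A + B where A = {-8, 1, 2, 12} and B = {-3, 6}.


A + B = {a + b : a ∈ A, b ∈ B}.
Enumerate all |A|·|B| = 4·2 = 8 pairs (a, b) and collect distinct sums.
a = -8: -8+-3=-11, -8+6=-2
a = 1: 1+-3=-2, 1+6=7
a = 2: 2+-3=-1, 2+6=8
a = 12: 12+-3=9, 12+6=18
Collecting distinct sums: A + B = {-11, -2, -1, 7, 8, 9, 18}
|A + B| = 7

A + B = {-11, -2, -1, 7, 8, 9, 18}


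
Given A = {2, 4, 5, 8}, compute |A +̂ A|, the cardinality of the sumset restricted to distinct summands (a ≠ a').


Restricted sumset: A +̂ A = {a + a' : a ∈ A, a' ∈ A, a ≠ a'}.
Equivalently, take A + A and drop any sum 2a that is achievable ONLY as a + a for a ∈ A (i.e. sums representable only with equal summands).
Enumerate pairs (a, a') with a < a' (symmetric, so each unordered pair gives one sum; this covers all a ≠ a'):
  2 + 4 = 6
  2 + 5 = 7
  2 + 8 = 10
  4 + 5 = 9
  4 + 8 = 12
  5 + 8 = 13
Collected distinct sums: {6, 7, 9, 10, 12, 13}
|A +̂ A| = 6
(Reference bound: |A +̂ A| ≥ 2|A| - 3 for |A| ≥ 2, with |A| = 4 giving ≥ 5.)

|A +̂ A| = 6


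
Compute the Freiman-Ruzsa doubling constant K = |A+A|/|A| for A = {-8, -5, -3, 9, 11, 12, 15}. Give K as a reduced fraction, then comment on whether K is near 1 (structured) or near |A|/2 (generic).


|A| = 7.
Compute A + A by enumerating all 49 pairs.
A + A = {-16, -13, -11, -10, -8, -6, 1, 3, 4, 6, 7, 8, 9, 10, 12, 18, 20, 21, 22, 23, 24, 26, 27, 30}, so |A + A| = 24.
K = |A + A| / |A| = 24/7 (already in lowest terms) ≈ 3.4286.
Reference: AP of size 7 gives K = 13/7 ≈ 1.8571; a fully generic set of size 7 gives K ≈ 4.0000.

|A| = 7, |A + A| = 24, K = 24/7.


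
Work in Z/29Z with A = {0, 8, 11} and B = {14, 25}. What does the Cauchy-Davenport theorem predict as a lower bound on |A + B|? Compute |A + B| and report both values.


Cauchy-Davenport: |A + B| ≥ min(p, |A| + |B| - 1) for A, B nonempty in Z/pZ.
|A| = 3, |B| = 2, p = 29.
CD lower bound = min(29, 3 + 2 - 1) = min(29, 4) = 4.
Compute A + B mod 29 directly:
a = 0: 0+14=14, 0+25=25
a = 8: 8+14=22, 8+25=4
a = 11: 11+14=25, 11+25=7
A + B = {4, 7, 14, 22, 25}, so |A + B| = 5.
Verify: 5 ≥ 4? Yes ✓.

CD lower bound = 4, actual |A + B| = 5.


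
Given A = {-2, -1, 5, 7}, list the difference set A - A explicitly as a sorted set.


A - A = {a - a' : a, a' ∈ A}.
Compute a - a' for each ordered pair (a, a'):
a = -2: -2--2=0, -2--1=-1, -2-5=-7, -2-7=-9
a = -1: -1--2=1, -1--1=0, -1-5=-6, -1-7=-8
a = 5: 5--2=7, 5--1=6, 5-5=0, 5-7=-2
a = 7: 7--2=9, 7--1=8, 7-5=2, 7-7=0
Collecting distinct values (and noting 0 appears from a-a):
A - A = {-9, -8, -7, -6, -2, -1, 0, 1, 2, 6, 7, 8, 9}
|A - A| = 13

A - A = {-9, -8, -7, -6, -2, -1, 0, 1, 2, 6, 7, 8, 9}


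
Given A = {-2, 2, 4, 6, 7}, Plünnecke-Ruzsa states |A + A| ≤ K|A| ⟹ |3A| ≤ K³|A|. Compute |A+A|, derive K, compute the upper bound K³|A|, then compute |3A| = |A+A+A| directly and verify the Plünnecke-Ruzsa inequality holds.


|A| = 5.
Step 1: Compute A + A by enumerating all 25 pairs.
A + A = {-4, 0, 2, 4, 5, 6, 8, 9, 10, 11, 12, 13, 14}, so |A + A| = 13.
Step 2: Doubling constant K = |A + A|/|A| = 13/5 = 13/5 ≈ 2.6000.
Step 3: Plünnecke-Ruzsa gives |3A| ≤ K³·|A| = (2.6000)³ · 5 ≈ 87.8800.
Step 4: Compute 3A = A + A + A directly by enumerating all triples (a,b,c) ∈ A³; |3A| = 22.
Step 5: Check 22 ≤ 87.8800? Yes ✓.

K = 13/5, Plünnecke-Ruzsa bound K³|A| ≈ 87.8800, |3A| = 22, inequality holds.


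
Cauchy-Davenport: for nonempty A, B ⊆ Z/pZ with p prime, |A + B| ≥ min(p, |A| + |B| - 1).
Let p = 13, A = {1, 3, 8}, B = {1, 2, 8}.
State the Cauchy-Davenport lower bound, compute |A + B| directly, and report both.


Cauchy-Davenport: |A + B| ≥ min(p, |A| + |B| - 1) for A, B nonempty in Z/pZ.
|A| = 3, |B| = 3, p = 13.
CD lower bound = min(13, 3 + 3 - 1) = min(13, 5) = 5.
Compute A + B mod 13 directly:
a = 1: 1+1=2, 1+2=3, 1+8=9
a = 3: 3+1=4, 3+2=5, 3+8=11
a = 8: 8+1=9, 8+2=10, 8+8=3
A + B = {2, 3, 4, 5, 9, 10, 11}, so |A + B| = 7.
Verify: 7 ≥ 5? Yes ✓.

CD lower bound = 5, actual |A + B| = 7.


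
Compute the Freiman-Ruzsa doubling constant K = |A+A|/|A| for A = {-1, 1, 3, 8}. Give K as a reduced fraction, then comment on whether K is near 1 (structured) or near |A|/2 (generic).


|A| = 4.
Compute A + A by enumerating all 16 pairs.
A + A = {-2, 0, 2, 4, 6, 7, 9, 11, 16}, so |A + A| = 9.
K = |A + A| / |A| = 9/4 (already in lowest terms) ≈ 2.2500.
Reference: AP of size 4 gives K = 7/4 ≈ 1.7500; a fully generic set of size 4 gives K ≈ 2.5000.

|A| = 4, |A + A| = 9, K = 9/4.


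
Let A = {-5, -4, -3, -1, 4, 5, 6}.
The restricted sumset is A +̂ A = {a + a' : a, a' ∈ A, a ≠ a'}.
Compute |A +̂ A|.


Restricted sumset: A +̂ A = {a + a' : a ∈ A, a' ∈ A, a ≠ a'}.
Equivalently, take A + A and drop any sum 2a that is achievable ONLY as a + a for a ∈ A (i.e. sums representable only with equal summands).
Enumerate pairs (a, a') with a < a' (symmetric, so each unordered pair gives one sum; this covers all a ≠ a'):
  -5 + -4 = -9
  -5 + -3 = -8
  -5 + -1 = -6
  -5 + 4 = -1
  -5 + 5 = 0
  -5 + 6 = 1
  -4 + -3 = -7
  -4 + -1 = -5
  -4 + 4 = 0
  -4 + 5 = 1
  -4 + 6 = 2
  -3 + -1 = -4
  -3 + 4 = 1
  -3 + 5 = 2
  -3 + 6 = 3
  -1 + 4 = 3
  -1 + 5 = 4
  -1 + 6 = 5
  4 + 5 = 9
  4 + 6 = 10
  5 + 6 = 11
Collected distinct sums: {-9, -8, -7, -6, -5, -4, -1, 0, 1, 2, 3, 4, 5, 9, 10, 11}
|A +̂ A| = 16
(Reference bound: |A +̂ A| ≥ 2|A| - 3 for |A| ≥ 2, with |A| = 7 giving ≥ 11.)

|A +̂ A| = 16


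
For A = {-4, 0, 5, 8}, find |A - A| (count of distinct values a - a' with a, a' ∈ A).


A - A = {a - a' : a, a' ∈ A}; |A| = 4.
Bounds: 2|A|-1 ≤ |A - A| ≤ |A|² - |A| + 1, i.e. 7 ≤ |A - A| ≤ 13.
Note: 0 ∈ A - A always (from a - a). The set is symmetric: if d ∈ A - A then -d ∈ A - A.
Enumerate nonzero differences d = a - a' with a > a' (then include -d):
Positive differences: {3, 4, 5, 8, 9, 12}
Full difference set: {0} ∪ (positive diffs) ∪ (negative diffs).
|A - A| = 1 + 2·6 = 13 (matches direct enumeration: 13).

|A - A| = 13


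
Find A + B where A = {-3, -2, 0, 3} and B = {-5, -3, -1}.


A + B = {a + b : a ∈ A, b ∈ B}.
Enumerate all |A|·|B| = 4·3 = 12 pairs (a, b) and collect distinct sums.
a = -3: -3+-5=-8, -3+-3=-6, -3+-1=-4
a = -2: -2+-5=-7, -2+-3=-5, -2+-1=-3
a = 0: 0+-5=-5, 0+-3=-3, 0+-1=-1
a = 3: 3+-5=-2, 3+-3=0, 3+-1=2
Collecting distinct sums: A + B = {-8, -7, -6, -5, -4, -3, -2, -1, 0, 2}
|A + B| = 10

A + B = {-8, -7, -6, -5, -4, -3, -2, -1, 0, 2}


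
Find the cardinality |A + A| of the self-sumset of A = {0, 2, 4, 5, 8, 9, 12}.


A + A = {a + a' : a, a' ∈ A}; |A| = 7.
General bounds: 2|A| - 1 ≤ |A + A| ≤ |A|(|A|+1)/2, i.e. 13 ≤ |A + A| ≤ 28.
Lower bound 2|A|-1 is attained iff A is an arithmetic progression.
Enumerate sums a + a' for a ≤ a' (symmetric, so this suffices):
a = 0: 0+0=0, 0+2=2, 0+4=4, 0+5=5, 0+8=8, 0+9=9, 0+12=12
a = 2: 2+2=4, 2+4=6, 2+5=7, 2+8=10, 2+9=11, 2+12=14
a = 4: 4+4=8, 4+5=9, 4+8=12, 4+9=13, 4+12=16
a = 5: 5+5=10, 5+8=13, 5+9=14, 5+12=17
a = 8: 8+8=16, 8+9=17, 8+12=20
a = 9: 9+9=18, 9+12=21
a = 12: 12+12=24
Distinct sums: {0, 2, 4, 5, 6, 7, 8, 9, 10, 11, 12, 13, 14, 16, 17, 18, 20, 21, 24}
|A + A| = 19

|A + A| = 19


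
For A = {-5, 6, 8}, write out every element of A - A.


A - A = {a - a' : a, a' ∈ A}.
Compute a - a' for each ordered pair (a, a'):
a = -5: -5--5=0, -5-6=-11, -5-8=-13
a = 6: 6--5=11, 6-6=0, 6-8=-2
a = 8: 8--5=13, 8-6=2, 8-8=0
Collecting distinct values (and noting 0 appears from a-a):
A - A = {-13, -11, -2, 0, 2, 11, 13}
|A - A| = 7

A - A = {-13, -11, -2, 0, 2, 11, 13}


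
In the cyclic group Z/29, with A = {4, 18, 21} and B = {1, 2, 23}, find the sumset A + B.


Work in Z/29Z: reduce every sum a + b modulo 29.
Enumerate all 9 pairs:
a = 4: 4+1=5, 4+2=6, 4+23=27
a = 18: 18+1=19, 18+2=20, 18+23=12
a = 21: 21+1=22, 21+2=23, 21+23=15
Distinct residues collected: {5, 6, 12, 15, 19, 20, 22, 23, 27}
|A + B| = 9 (out of 29 total residues).

A + B = {5, 6, 12, 15, 19, 20, 22, 23, 27}


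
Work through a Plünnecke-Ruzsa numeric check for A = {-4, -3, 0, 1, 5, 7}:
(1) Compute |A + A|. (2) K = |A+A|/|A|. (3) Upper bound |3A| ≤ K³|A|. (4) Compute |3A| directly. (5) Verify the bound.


|A| = 6.
Step 1: Compute A + A by enumerating all 36 pairs.
A + A = {-8, -7, -6, -4, -3, -2, 0, 1, 2, 3, 4, 5, 6, 7, 8, 10, 12, 14}, so |A + A| = 18.
Step 2: Doubling constant K = |A + A|/|A| = 18/6 = 18/6 ≈ 3.0000.
Step 3: Plünnecke-Ruzsa gives |3A| ≤ K³·|A| = (3.0000)³ · 6 ≈ 162.0000.
Step 4: Compute 3A = A + A + A directly by enumerating all triples (a,b,c) ∈ A³; |3A| = 31.
Step 5: Check 31 ≤ 162.0000? Yes ✓.

K = 18/6, Plünnecke-Ruzsa bound K³|A| ≈ 162.0000, |3A| = 31, inequality holds.


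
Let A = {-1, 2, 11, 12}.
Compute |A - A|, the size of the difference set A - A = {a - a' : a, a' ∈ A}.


A - A = {a - a' : a, a' ∈ A}; |A| = 4.
Bounds: 2|A|-1 ≤ |A - A| ≤ |A|² - |A| + 1, i.e. 7 ≤ |A - A| ≤ 13.
Note: 0 ∈ A - A always (from a - a). The set is symmetric: if d ∈ A - A then -d ∈ A - A.
Enumerate nonzero differences d = a - a' with a > a' (then include -d):
Positive differences: {1, 3, 9, 10, 12, 13}
Full difference set: {0} ∪ (positive diffs) ∪ (negative diffs).
|A - A| = 1 + 2·6 = 13 (matches direct enumeration: 13).

|A - A| = 13


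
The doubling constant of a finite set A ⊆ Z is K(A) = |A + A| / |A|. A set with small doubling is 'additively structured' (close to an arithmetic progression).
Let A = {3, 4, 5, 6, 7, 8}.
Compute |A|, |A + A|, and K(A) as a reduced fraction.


|A| = 6.
Compute A + A by enumerating all 36 pairs.
A + A = {6, 7, 8, 9, 10, 11, 12, 13, 14, 15, 16}, so |A + A| = 11.
K = |A + A| / |A| = 11/6 (already in lowest terms) ≈ 1.8333.
Reference: AP of size 6 gives K = 11/6 ≈ 1.8333; a fully generic set of size 6 gives K ≈ 3.5000.

|A| = 6, |A + A| = 11, K = 11/6.


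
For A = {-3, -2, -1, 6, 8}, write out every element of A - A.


A - A = {a - a' : a, a' ∈ A}.
Compute a - a' for each ordered pair (a, a'):
a = -3: -3--3=0, -3--2=-1, -3--1=-2, -3-6=-9, -3-8=-11
a = -2: -2--3=1, -2--2=0, -2--1=-1, -2-6=-8, -2-8=-10
a = -1: -1--3=2, -1--2=1, -1--1=0, -1-6=-7, -1-8=-9
a = 6: 6--3=9, 6--2=8, 6--1=7, 6-6=0, 6-8=-2
a = 8: 8--3=11, 8--2=10, 8--1=9, 8-6=2, 8-8=0
Collecting distinct values (and noting 0 appears from a-a):
A - A = {-11, -10, -9, -8, -7, -2, -1, 0, 1, 2, 7, 8, 9, 10, 11}
|A - A| = 15

A - A = {-11, -10, -9, -8, -7, -2, -1, 0, 1, 2, 7, 8, 9, 10, 11}


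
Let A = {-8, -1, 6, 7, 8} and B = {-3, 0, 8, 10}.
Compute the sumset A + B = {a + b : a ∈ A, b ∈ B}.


A + B = {a + b : a ∈ A, b ∈ B}.
Enumerate all |A|·|B| = 5·4 = 20 pairs (a, b) and collect distinct sums.
a = -8: -8+-3=-11, -8+0=-8, -8+8=0, -8+10=2
a = -1: -1+-3=-4, -1+0=-1, -1+8=7, -1+10=9
a = 6: 6+-3=3, 6+0=6, 6+8=14, 6+10=16
a = 7: 7+-3=4, 7+0=7, 7+8=15, 7+10=17
a = 8: 8+-3=5, 8+0=8, 8+8=16, 8+10=18
Collecting distinct sums: A + B = {-11, -8, -4, -1, 0, 2, 3, 4, 5, 6, 7, 8, 9, 14, 15, 16, 17, 18}
|A + B| = 18

A + B = {-11, -8, -4, -1, 0, 2, 3, 4, 5, 6, 7, 8, 9, 14, 15, 16, 17, 18}


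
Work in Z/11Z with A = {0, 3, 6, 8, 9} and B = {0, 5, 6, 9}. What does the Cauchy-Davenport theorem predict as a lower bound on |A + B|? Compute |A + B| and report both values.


Cauchy-Davenport: |A + B| ≥ min(p, |A| + |B| - 1) for A, B nonempty in Z/pZ.
|A| = 5, |B| = 4, p = 11.
CD lower bound = min(11, 5 + 4 - 1) = min(11, 8) = 8.
Compute A + B mod 11 directly:
a = 0: 0+0=0, 0+5=5, 0+6=6, 0+9=9
a = 3: 3+0=3, 3+5=8, 3+6=9, 3+9=1
a = 6: 6+0=6, 6+5=0, 6+6=1, 6+9=4
a = 8: 8+0=8, 8+5=2, 8+6=3, 8+9=6
a = 9: 9+0=9, 9+5=3, 9+6=4, 9+9=7
A + B = {0, 1, 2, 3, 4, 5, 6, 7, 8, 9}, so |A + B| = 10.
Verify: 10 ≥ 8? Yes ✓.

CD lower bound = 8, actual |A + B| = 10.


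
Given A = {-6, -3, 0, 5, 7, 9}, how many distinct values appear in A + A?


A + A = {a + a' : a, a' ∈ A}; |A| = 6.
General bounds: 2|A| - 1 ≤ |A + A| ≤ |A|(|A|+1)/2, i.e. 11 ≤ |A + A| ≤ 21.
Lower bound 2|A|-1 is attained iff A is an arithmetic progression.
Enumerate sums a + a' for a ≤ a' (symmetric, so this suffices):
a = -6: -6+-6=-12, -6+-3=-9, -6+0=-6, -6+5=-1, -6+7=1, -6+9=3
a = -3: -3+-3=-6, -3+0=-3, -3+5=2, -3+7=4, -3+9=6
a = 0: 0+0=0, 0+5=5, 0+7=7, 0+9=9
a = 5: 5+5=10, 5+7=12, 5+9=14
a = 7: 7+7=14, 7+9=16
a = 9: 9+9=18
Distinct sums: {-12, -9, -6, -3, -1, 0, 1, 2, 3, 4, 5, 6, 7, 9, 10, 12, 14, 16, 18}
|A + A| = 19

|A + A| = 19


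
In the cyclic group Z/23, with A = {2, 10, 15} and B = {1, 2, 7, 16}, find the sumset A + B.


Work in Z/23Z: reduce every sum a + b modulo 23.
Enumerate all 12 pairs:
a = 2: 2+1=3, 2+2=4, 2+7=9, 2+16=18
a = 10: 10+1=11, 10+2=12, 10+7=17, 10+16=3
a = 15: 15+1=16, 15+2=17, 15+7=22, 15+16=8
Distinct residues collected: {3, 4, 8, 9, 11, 12, 16, 17, 18, 22}
|A + B| = 10 (out of 23 total residues).

A + B = {3, 4, 8, 9, 11, 12, 16, 17, 18, 22}


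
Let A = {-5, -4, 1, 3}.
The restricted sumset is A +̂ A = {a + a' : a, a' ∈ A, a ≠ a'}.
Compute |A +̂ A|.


Restricted sumset: A +̂ A = {a + a' : a ∈ A, a' ∈ A, a ≠ a'}.
Equivalently, take A + A and drop any sum 2a that is achievable ONLY as a + a for a ∈ A (i.e. sums representable only with equal summands).
Enumerate pairs (a, a') with a < a' (symmetric, so each unordered pair gives one sum; this covers all a ≠ a'):
  -5 + -4 = -9
  -5 + 1 = -4
  -5 + 3 = -2
  -4 + 1 = -3
  -4 + 3 = -1
  1 + 3 = 4
Collected distinct sums: {-9, -4, -3, -2, -1, 4}
|A +̂ A| = 6
(Reference bound: |A +̂ A| ≥ 2|A| - 3 for |A| ≥ 2, with |A| = 4 giving ≥ 5.)

|A +̂ A| = 6


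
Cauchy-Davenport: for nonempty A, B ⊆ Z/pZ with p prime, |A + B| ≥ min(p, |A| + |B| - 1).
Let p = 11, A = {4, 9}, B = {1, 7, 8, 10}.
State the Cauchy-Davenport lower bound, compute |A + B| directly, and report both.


Cauchy-Davenport: |A + B| ≥ min(p, |A| + |B| - 1) for A, B nonempty in Z/pZ.
|A| = 2, |B| = 4, p = 11.
CD lower bound = min(11, 2 + 4 - 1) = min(11, 5) = 5.
Compute A + B mod 11 directly:
a = 4: 4+1=5, 4+7=0, 4+8=1, 4+10=3
a = 9: 9+1=10, 9+7=5, 9+8=6, 9+10=8
A + B = {0, 1, 3, 5, 6, 8, 10}, so |A + B| = 7.
Verify: 7 ≥ 5? Yes ✓.

CD lower bound = 5, actual |A + B| = 7.


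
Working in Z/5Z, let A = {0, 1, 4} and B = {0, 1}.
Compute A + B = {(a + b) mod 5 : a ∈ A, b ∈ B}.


Work in Z/5Z: reduce every sum a + b modulo 5.
Enumerate all 6 pairs:
a = 0: 0+0=0, 0+1=1
a = 1: 1+0=1, 1+1=2
a = 4: 4+0=4, 4+1=0
Distinct residues collected: {0, 1, 2, 4}
|A + B| = 4 (out of 5 total residues).

A + B = {0, 1, 2, 4}


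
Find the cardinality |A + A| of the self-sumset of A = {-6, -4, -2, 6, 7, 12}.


A + A = {a + a' : a, a' ∈ A}; |A| = 6.
General bounds: 2|A| - 1 ≤ |A + A| ≤ |A|(|A|+1)/2, i.e. 11 ≤ |A + A| ≤ 21.
Lower bound 2|A|-1 is attained iff A is an arithmetic progression.
Enumerate sums a + a' for a ≤ a' (symmetric, so this suffices):
a = -6: -6+-6=-12, -6+-4=-10, -6+-2=-8, -6+6=0, -6+7=1, -6+12=6
a = -4: -4+-4=-8, -4+-2=-6, -4+6=2, -4+7=3, -4+12=8
a = -2: -2+-2=-4, -2+6=4, -2+7=5, -2+12=10
a = 6: 6+6=12, 6+7=13, 6+12=18
a = 7: 7+7=14, 7+12=19
a = 12: 12+12=24
Distinct sums: {-12, -10, -8, -6, -4, 0, 1, 2, 3, 4, 5, 6, 8, 10, 12, 13, 14, 18, 19, 24}
|A + A| = 20

|A + A| = 20


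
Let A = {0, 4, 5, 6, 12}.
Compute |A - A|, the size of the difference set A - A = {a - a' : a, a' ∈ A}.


A - A = {a - a' : a, a' ∈ A}; |A| = 5.
Bounds: 2|A|-1 ≤ |A - A| ≤ |A|² - |A| + 1, i.e. 9 ≤ |A - A| ≤ 21.
Note: 0 ∈ A - A always (from a - a). The set is symmetric: if d ∈ A - A then -d ∈ A - A.
Enumerate nonzero differences d = a - a' with a > a' (then include -d):
Positive differences: {1, 2, 4, 5, 6, 7, 8, 12}
Full difference set: {0} ∪ (positive diffs) ∪ (negative diffs).
|A - A| = 1 + 2·8 = 17 (matches direct enumeration: 17).

|A - A| = 17


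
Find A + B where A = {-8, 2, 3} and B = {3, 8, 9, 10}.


A + B = {a + b : a ∈ A, b ∈ B}.
Enumerate all |A|·|B| = 3·4 = 12 pairs (a, b) and collect distinct sums.
a = -8: -8+3=-5, -8+8=0, -8+9=1, -8+10=2
a = 2: 2+3=5, 2+8=10, 2+9=11, 2+10=12
a = 3: 3+3=6, 3+8=11, 3+9=12, 3+10=13
Collecting distinct sums: A + B = {-5, 0, 1, 2, 5, 6, 10, 11, 12, 13}
|A + B| = 10

A + B = {-5, 0, 1, 2, 5, 6, 10, 11, 12, 13}


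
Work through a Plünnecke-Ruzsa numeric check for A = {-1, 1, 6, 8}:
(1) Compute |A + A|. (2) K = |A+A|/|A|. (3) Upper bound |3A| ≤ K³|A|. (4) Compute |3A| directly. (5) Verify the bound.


|A| = 4.
Step 1: Compute A + A by enumerating all 16 pairs.
A + A = {-2, 0, 2, 5, 7, 9, 12, 14, 16}, so |A + A| = 9.
Step 2: Doubling constant K = |A + A|/|A| = 9/4 = 9/4 ≈ 2.2500.
Step 3: Plünnecke-Ruzsa gives |3A| ≤ K³·|A| = (2.2500)³ · 4 ≈ 45.5625.
Step 4: Compute 3A = A + A + A directly by enumerating all triples (a,b,c) ∈ A³; |3A| = 16.
Step 5: Check 16 ≤ 45.5625? Yes ✓.

K = 9/4, Plünnecke-Ruzsa bound K³|A| ≈ 45.5625, |3A| = 16, inequality holds.


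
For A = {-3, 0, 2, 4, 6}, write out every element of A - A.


A - A = {a - a' : a, a' ∈ A}.
Compute a - a' for each ordered pair (a, a'):
a = -3: -3--3=0, -3-0=-3, -3-2=-5, -3-4=-7, -3-6=-9
a = 0: 0--3=3, 0-0=0, 0-2=-2, 0-4=-4, 0-6=-6
a = 2: 2--3=5, 2-0=2, 2-2=0, 2-4=-2, 2-6=-4
a = 4: 4--3=7, 4-0=4, 4-2=2, 4-4=0, 4-6=-2
a = 6: 6--3=9, 6-0=6, 6-2=4, 6-4=2, 6-6=0
Collecting distinct values (and noting 0 appears from a-a):
A - A = {-9, -7, -6, -5, -4, -3, -2, 0, 2, 3, 4, 5, 6, 7, 9}
|A - A| = 15

A - A = {-9, -7, -6, -5, -4, -3, -2, 0, 2, 3, 4, 5, 6, 7, 9}


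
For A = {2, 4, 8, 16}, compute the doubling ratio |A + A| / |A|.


|A| = 4.
Compute A + A by enumerating all 16 pairs.
A + A = {4, 6, 8, 10, 12, 16, 18, 20, 24, 32}, so |A + A| = 10.
K = |A + A| / |A| = 10/4 = 5/2 ≈ 2.5000.
Reference: AP of size 4 gives K = 7/4 ≈ 1.7500; a fully generic set of size 4 gives K ≈ 2.5000.

|A| = 4, |A + A| = 10, K = 10/4 = 5/2.


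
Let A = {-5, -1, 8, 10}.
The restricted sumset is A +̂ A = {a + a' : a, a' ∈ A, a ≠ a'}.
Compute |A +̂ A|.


Restricted sumset: A +̂ A = {a + a' : a ∈ A, a' ∈ A, a ≠ a'}.
Equivalently, take A + A and drop any sum 2a that is achievable ONLY as a + a for a ∈ A (i.e. sums representable only with equal summands).
Enumerate pairs (a, a') with a < a' (symmetric, so each unordered pair gives one sum; this covers all a ≠ a'):
  -5 + -1 = -6
  -5 + 8 = 3
  -5 + 10 = 5
  -1 + 8 = 7
  -1 + 10 = 9
  8 + 10 = 18
Collected distinct sums: {-6, 3, 5, 7, 9, 18}
|A +̂ A| = 6
(Reference bound: |A +̂ A| ≥ 2|A| - 3 for |A| ≥ 2, with |A| = 4 giving ≥ 5.)

|A +̂ A| = 6


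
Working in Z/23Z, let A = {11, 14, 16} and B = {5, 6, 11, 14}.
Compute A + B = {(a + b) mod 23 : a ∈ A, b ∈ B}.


Work in Z/23Z: reduce every sum a + b modulo 23.
Enumerate all 12 pairs:
a = 11: 11+5=16, 11+6=17, 11+11=22, 11+14=2
a = 14: 14+5=19, 14+6=20, 14+11=2, 14+14=5
a = 16: 16+5=21, 16+6=22, 16+11=4, 16+14=7
Distinct residues collected: {2, 4, 5, 7, 16, 17, 19, 20, 21, 22}
|A + B| = 10 (out of 23 total residues).

A + B = {2, 4, 5, 7, 16, 17, 19, 20, 21, 22}


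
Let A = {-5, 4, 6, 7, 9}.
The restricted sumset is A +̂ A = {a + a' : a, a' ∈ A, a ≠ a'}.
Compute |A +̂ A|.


Restricted sumset: A +̂ A = {a + a' : a ∈ A, a' ∈ A, a ≠ a'}.
Equivalently, take A + A and drop any sum 2a that is achievable ONLY as a + a for a ∈ A (i.e. sums representable only with equal summands).
Enumerate pairs (a, a') with a < a' (symmetric, so each unordered pair gives one sum; this covers all a ≠ a'):
  -5 + 4 = -1
  -5 + 6 = 1
  -5 + 7 = 2
  -5 + 9 = 4
  4 + 6 = 10
  4 + 7 = 11
  4 + 9 = 13
  6 + 7 = 13
  6 + 9 = 15
  7 + 9 = 16
Collected distinct sums: {-1, 1, 2, 4, 10, 11, 13, 15, 16}
|A +̂ A| = 9
(Reference bound: |A +̂ A| ≥ 2|A| - 3 for |A| ≥ 2, with |A| = 5 giving ≥ 7.)

|A +̂ A| = 9


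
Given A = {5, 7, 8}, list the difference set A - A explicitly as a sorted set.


A - A = {a - a' : a, a' ∈ A}.
Compute a - a' for each ordered pair (a, a'):
a = 5: 5-5=0, 5-7=-2, 5-8=-3
a = 7: 7-5=2, 7-7=0, 7-8=-1
a = 8: 8-5=3, 8-7=1, 8-8=0
Collecting distinct values (and noting 0 appears from a-a):
A - A = {-3, -2, -1, 0, 1, 2, 3}
|A - A| = 7

A - A = {-3, -2, -1, 0, 1, 2, 3}


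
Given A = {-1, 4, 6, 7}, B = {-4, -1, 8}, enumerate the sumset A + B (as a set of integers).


A + B = {a + b : a ∈ A, b ∈ B}.
Enumerate all |A|·|B| = 4·3 = 12 pairs (a, b) and collect distinct sums.
a = -1: -1+-4=-5, -1+-1=-2, -1+8=7
a = 4: 4+-4=0, 4+-1=3, 4+8=12
a = 6: 6+-4=2, 6+-1=5, 6+8=14
a = 7: 7+-4=3, 7+-1=6, 7+8=15
Collecting distinct sums: A + B = {-5, -2, 0, 2, 3, 5, 6, 7, 12, 14, 15}
|A + B| = 11

A + B = {-5, -2, 0, 2, 3, 5, 6, 7, 12, 14, 15}


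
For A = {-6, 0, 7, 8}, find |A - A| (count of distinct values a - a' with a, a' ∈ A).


A - A = {a - a' : a, a' ∈ A}; |A| = 4.
Bounds: 2|A|-1 ≤ |A - A| ≤ |A|² - |A| + 1, i.e. 7 ≤ |A - A| ≤ 13.
Note: 0 ∈ A - A always (from a - a). The set is symmetric: if d ∈ A - A then -d ∈ A - A.
Enumerate nonzero differences d = a - a' with a > a' (then include -d):
Positive differences: {1, 6, 7, 8, 13, 14}
Full difference set: {0} ∪ (positive diffs) ∪ (negative diffs).
|A - A| = 1 + 2·6 = 13 (matches direct enumeration: 13).

|A - A| = 13
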